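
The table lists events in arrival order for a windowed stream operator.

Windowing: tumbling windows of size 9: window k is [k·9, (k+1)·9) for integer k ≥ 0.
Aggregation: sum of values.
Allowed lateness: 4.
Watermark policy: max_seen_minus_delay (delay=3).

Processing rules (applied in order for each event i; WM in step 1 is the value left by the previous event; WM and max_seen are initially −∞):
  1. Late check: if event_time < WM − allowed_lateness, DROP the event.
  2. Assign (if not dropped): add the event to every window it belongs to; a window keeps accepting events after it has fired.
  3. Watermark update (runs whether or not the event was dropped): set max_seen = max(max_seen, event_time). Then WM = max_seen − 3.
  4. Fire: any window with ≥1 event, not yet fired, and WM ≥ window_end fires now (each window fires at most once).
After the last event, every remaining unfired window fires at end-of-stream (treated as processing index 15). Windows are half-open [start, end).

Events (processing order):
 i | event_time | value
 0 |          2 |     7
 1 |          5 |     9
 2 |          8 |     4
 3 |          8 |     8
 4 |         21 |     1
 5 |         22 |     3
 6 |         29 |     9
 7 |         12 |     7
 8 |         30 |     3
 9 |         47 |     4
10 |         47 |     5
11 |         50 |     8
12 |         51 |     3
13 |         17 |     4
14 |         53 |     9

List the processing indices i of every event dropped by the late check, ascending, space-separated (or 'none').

7 13

i=0 t=2 v=7: → [0,9); WM=-1
i=1 t=5 v=9: → [0,9); WM=2
i=2 t=8 v=4: → [0,9); WM=5
i=3 t=8 v=8: → [0,9); WM=5
i=4 t=21 v=1: → [18,27); WM=18; [0,9) fires=28
i=5 t=22 v=3: → [18,27); WM=19
i=6 t=29 v=9: → [27,36); WM=26
i=7 t=12 v=7: DROP (t<26-4); WM=26
i=8 t=30 v=3: → [27,36); WM=27; [18,27) fires=4
i=9 t=47 v=4: → [45,54); WM=44; [27,36) fires=12
i=10 t=47 v=5: → [45,54); WM=44
i=11 t=50 v=8: → [45,54); WM=47
i=12 t=51 v=3: → [45,54); WM=48
i=13 t=17 v=4: DROP (t<48-4); WM=48
i=14 t=53 v=9: → [45,54); WM=50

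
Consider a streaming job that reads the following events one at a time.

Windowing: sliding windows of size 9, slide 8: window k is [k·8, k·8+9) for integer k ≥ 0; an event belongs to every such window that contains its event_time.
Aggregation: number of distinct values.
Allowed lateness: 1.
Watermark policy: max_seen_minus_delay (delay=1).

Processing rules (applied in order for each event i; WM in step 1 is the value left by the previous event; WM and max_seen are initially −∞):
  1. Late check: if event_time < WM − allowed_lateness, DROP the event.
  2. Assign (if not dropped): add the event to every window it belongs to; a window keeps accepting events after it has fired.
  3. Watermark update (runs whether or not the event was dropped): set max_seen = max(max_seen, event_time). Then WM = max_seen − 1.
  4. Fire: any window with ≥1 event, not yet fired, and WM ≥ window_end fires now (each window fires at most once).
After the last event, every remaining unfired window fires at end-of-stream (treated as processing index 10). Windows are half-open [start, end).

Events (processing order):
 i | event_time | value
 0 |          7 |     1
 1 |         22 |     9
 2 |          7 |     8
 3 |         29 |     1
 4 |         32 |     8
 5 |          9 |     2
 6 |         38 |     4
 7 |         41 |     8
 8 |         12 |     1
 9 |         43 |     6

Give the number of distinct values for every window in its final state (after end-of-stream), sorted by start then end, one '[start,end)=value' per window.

[0,9)=1 [16,25)=1 [24,33)=2 [32,41)=2 [40,49)=2

i=0 t=7 v=1: → [0,9); WM=6
i=1 t=22 v=9: → [16,25); WM=21; [0,9) fires=1
i=2 t=7 v=8: DROP (t<21-1); WM=21
i=3 t=29 v=1: → [24,33); WM=28; [16,25) fires=1
i=4 t=32 v=8: → [32,41),[24,33); WM=31
i=5 t=9 v=2: DROP (t<31-1); WM=31
i=6 t=38 v=4: → [32,41); WM=37; [24,33) fires=2
i=7 t=41 v=8: → [40,49); WM=40
i=8 t=12 v=1: DROP (t<40-1); WM=40
i=9 t=43 v=6: → [40,49); WM=42; [32,41) fires=2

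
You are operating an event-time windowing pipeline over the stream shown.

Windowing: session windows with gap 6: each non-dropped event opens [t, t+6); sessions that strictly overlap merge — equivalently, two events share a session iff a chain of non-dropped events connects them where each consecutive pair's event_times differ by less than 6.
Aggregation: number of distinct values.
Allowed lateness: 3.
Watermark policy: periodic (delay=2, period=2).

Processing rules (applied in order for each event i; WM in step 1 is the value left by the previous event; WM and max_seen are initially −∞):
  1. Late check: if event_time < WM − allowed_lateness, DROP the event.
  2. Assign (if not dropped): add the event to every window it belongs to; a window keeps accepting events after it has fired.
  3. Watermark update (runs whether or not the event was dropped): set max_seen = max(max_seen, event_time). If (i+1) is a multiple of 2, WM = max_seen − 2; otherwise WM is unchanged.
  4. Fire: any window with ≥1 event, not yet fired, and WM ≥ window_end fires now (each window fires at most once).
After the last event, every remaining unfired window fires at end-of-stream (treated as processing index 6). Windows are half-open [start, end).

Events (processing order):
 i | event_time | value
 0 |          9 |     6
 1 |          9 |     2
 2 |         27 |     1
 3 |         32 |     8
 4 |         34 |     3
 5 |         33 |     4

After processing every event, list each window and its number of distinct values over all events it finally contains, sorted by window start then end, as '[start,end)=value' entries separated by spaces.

i=0 t=9 v=6: → [9,15); WM=−∞
i=1 t=9 v=2: → [9,15); WM=7
i=2 t=27 v=1: → [27,33); WM=7
i=3 t=32 v=8: → [27,38); WM=30
i=4 t=34 v=3: → [27,40); WM=30
i=5 t=33 v=4: → [27,40); WM=32

[9,15)=2 [27,40)=4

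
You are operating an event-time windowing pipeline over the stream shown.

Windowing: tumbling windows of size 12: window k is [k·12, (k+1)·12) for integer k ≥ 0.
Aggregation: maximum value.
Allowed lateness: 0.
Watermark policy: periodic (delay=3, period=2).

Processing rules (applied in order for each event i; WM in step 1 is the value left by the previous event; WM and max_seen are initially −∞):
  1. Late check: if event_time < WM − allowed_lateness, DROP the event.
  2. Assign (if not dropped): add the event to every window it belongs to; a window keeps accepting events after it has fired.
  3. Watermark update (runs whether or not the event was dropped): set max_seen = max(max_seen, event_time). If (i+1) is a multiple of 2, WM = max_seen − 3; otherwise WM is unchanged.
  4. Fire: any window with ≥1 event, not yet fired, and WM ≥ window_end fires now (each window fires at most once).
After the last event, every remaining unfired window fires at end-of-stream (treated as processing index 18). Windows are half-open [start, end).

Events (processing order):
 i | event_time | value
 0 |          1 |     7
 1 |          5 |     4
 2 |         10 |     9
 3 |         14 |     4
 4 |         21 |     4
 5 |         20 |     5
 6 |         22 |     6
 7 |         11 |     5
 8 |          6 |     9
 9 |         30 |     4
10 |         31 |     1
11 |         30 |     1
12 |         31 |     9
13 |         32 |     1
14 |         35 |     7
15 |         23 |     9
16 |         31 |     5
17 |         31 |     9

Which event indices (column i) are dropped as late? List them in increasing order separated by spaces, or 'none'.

i=0 t=1 v=7: → [0,12); WM=−∞
i=1 t=5 v=4: → [0,12); WM=2
i=2 t=10 v=9: → [0,12); WM=2
i=3 t=14 v=4: → [12,24); WM=11
i=4 t=21 v=4: → [12,24); WM=11
i=5 t=20 v=5: → [12,24); WM=18; [0,12) fires=9
i=6 t=22 v=6: → [12,24); WM=18
i=7 t=11 v=5: DROP (t<18-0); WM=19
i=8 t=6 v=9: DROP (t<19-0); WM=19
i=9 t=30 v=4: → [24,36); WM=27; [12,24) fires=6
i=10 t=31 v=1: → [24,36); WM=27
i=11 t=30 v=1: → [24,36); WM=28
i=12 t=31 v=9: → [24,36); WM=28
i=13 t=32 v=1: → [24,36); WM=29
i=14 t=35 v=7: → [24,36); WM=29
i=15 t=23 v=9: DROP (t<29-0); WM=32
i=16 t=31 v=5: DROP (t<32-0); WM=32
i=17 t=31 v=9: DROP (t<32-0); WM=32

7 8 15 16 17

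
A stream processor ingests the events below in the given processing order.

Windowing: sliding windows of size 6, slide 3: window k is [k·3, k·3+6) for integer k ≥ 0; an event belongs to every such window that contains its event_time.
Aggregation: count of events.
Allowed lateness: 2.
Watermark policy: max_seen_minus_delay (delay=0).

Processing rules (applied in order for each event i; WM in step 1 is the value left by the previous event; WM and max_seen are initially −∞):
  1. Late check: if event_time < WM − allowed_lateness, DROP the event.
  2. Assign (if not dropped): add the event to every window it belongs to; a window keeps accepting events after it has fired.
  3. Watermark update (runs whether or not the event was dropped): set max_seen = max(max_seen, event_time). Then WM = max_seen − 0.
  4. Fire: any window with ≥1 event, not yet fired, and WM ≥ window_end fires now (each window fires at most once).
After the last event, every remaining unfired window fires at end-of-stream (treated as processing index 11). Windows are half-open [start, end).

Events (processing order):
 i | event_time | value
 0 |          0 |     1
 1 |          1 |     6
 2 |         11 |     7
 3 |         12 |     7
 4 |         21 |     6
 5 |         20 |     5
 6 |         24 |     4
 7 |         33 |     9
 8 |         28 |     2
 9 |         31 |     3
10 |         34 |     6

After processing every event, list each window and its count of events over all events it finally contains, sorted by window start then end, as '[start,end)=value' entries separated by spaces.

i=0 t=0 v=1: → [0,6); WM=0
i=1 t=1 v=6: → [0,6); WM=1
i=2 t=11 v=7: → [9,15),[6,12); WM=11; [0,6) fires=2
i=3 t=12 v=7: → [12,18),[9,15); WM=12; [6,12) fires=1
i=4 t=21 v=6: → [21,27),[18,24); WM=21; [9,15) fires=2 [12,18) fires=1
i=5 t=20 v=5: → [18,24),[15,21); WM=21; [15,21) fires=1
i=6 t=24 v=4: → [24,30),[21,27); WM=24; [18,24) fires=2
i=7 t=33 v=9: → [33,39),[30,36); WM=33; [21,27) fires=2 [24,30) fires=1
i=8 t=28 v=2: DROP (t<33-2); WM=33
i=9 t=31 v=3: → [30,36),[27,33); WM=33; [27,33) fires=1
i=10 t=34 v=6: → [33,39),[30,36); WM=34

[0,6)=2 [6,12)=1 [9,15)=2 [12,18)=1 [15,21)=1 [18,24)=2 [21,27)=2 [24,30)=1 [27,33)=1 [30,36)=3 [33,39)=2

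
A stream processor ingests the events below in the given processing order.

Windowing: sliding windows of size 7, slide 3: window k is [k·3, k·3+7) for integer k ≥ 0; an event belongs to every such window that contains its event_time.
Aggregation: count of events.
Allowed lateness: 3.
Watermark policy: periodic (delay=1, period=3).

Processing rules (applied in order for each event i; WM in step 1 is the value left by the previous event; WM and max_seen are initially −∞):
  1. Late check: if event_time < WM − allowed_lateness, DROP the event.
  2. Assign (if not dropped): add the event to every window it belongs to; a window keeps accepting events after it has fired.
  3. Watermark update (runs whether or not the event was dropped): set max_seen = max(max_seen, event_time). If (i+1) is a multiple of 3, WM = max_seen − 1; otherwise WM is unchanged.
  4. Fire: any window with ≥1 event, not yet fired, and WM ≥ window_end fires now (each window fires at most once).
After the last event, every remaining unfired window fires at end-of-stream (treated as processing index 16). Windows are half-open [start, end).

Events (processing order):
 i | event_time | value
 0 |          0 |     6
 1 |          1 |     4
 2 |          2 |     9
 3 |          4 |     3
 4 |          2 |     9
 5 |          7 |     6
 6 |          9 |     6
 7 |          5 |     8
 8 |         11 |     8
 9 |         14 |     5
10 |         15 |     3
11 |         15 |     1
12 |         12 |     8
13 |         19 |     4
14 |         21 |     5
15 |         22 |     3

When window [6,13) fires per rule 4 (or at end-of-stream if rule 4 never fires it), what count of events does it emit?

3

i=0 t=0 v=6: → [0,7); WM=−∞
i=1 t=1 v=4: → [0,7); WM=−∞
i=2 t=2 v=9: → [0,7); WM=1
i=3 t=4 v=3: → [3,10),[0,7); WM=1
i=4 t=2 v=9: → [0,7); WM=1
i=5 t=7 v=6: → [6,13),[3,10); WM=6
i=6 t=9 v=6: → [9,16),[6,13),[3,10); WM=6
i=7 t=5 v=8: → [3,10),[0,7); WM=6
i=8 t=11 v=8: → [9,16),[6,13); WM=10; [0,7) fires=6 [3,10) fires=4
i=9 t=14 v=5: → [12,19),[9,16); WM=10
i=10 t=15 v=3: → [15,22),[12,19),[9,16); WM=10
i=11 t=15 v=1: → [15,22),[12,19),[9,16); WM=14; [6,13) fires=3
i=12 t=12 v=8: → [12,19),[9,16),[6,13); WM=14
i=13 t=19 v=4: → [18,25),[15,22); WM=14
i=14 t=21 v=5: → [21,28),[18,25),[15,22); WM=20; [9,16) fires=6 [12,19) fires=4
i=15 t=22 v=3: → [21,28),[18,25); WM=20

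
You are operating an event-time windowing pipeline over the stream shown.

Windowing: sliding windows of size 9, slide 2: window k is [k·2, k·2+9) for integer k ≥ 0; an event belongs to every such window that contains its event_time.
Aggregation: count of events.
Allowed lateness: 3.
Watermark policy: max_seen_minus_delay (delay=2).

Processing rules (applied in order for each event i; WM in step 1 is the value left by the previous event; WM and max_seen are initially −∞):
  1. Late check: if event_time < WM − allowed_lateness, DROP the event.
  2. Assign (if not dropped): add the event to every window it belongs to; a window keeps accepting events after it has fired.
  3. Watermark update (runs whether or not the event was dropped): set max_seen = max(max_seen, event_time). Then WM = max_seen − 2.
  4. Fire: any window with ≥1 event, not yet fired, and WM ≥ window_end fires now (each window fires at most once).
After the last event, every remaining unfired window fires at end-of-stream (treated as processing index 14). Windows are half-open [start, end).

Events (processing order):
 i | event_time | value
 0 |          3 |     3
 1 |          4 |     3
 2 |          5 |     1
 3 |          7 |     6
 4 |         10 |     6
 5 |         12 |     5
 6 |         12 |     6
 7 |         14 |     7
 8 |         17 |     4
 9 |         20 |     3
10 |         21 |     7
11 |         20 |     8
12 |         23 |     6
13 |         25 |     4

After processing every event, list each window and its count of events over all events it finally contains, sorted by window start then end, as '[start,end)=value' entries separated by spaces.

i=0 t=3 v=3: → [2,11),[0,9); WM=1
i=1 t=4 v=3: → [4,13),[2,11),[0,9); WM=2
i=2 t=5 v=1: → [4,13),[2,11),[0,9); WM=3
i=3 t=7 v=6: → [6,15),[4,13),[2,11),[0,9); WM=5
i=4 t=10 v=6: → [10,19),[8,17),[6,15),[4,13),[2,11); WM=8
i=5 t=12 v=5: → [12,21),[10,19),[8,17),[6,15),[4,13); WM=10; [0,9) fires=4
i=6 t=12 v=6: → [12,21),[10,19),[8,17),[6,15),[4,13); WM=10
i=7 t=14 v=7: → [14,23),[12,21),[10,19),[8,17),[6,15); WM=12; [2,11) fires=5
i=8 t=17 v=4: → [16,25),[14,23),[12,21),[10,19); WM=15; [4,13) fires=6 [6,15) fires=5
i=9 t=20 v=3: → [20,29),[18,27),[16,25),[14,23),[12,21); WM=18; [8,17) fires=4
i=10 t=21 v=7: → [20,29),[18,27),[16,25),[14,23); WM=19; [10,19) fires=5
i=11 t=20 v=8: → [20,29),[18,27),[16,25),[14,23),[12,21); WM=19
i=12 t=23 v=6: → [22,31),[20,29),[18,27),[16,25); WM=21; [12,21) fires=6
i=13 t=25 v=4: → [24,33),[22,31),[20,29),[18,27); WM=23; [14,23) fires=5

[0,9)=4 [2,11)=5 [4,13)=6 [6,15)=5 [8,17)=4 [10,19)=5 [12,21)=6 [14,23)=5 [16,25)=5 [18,27)=5 [20,29)=5 [22,31)=2 [24,33)=1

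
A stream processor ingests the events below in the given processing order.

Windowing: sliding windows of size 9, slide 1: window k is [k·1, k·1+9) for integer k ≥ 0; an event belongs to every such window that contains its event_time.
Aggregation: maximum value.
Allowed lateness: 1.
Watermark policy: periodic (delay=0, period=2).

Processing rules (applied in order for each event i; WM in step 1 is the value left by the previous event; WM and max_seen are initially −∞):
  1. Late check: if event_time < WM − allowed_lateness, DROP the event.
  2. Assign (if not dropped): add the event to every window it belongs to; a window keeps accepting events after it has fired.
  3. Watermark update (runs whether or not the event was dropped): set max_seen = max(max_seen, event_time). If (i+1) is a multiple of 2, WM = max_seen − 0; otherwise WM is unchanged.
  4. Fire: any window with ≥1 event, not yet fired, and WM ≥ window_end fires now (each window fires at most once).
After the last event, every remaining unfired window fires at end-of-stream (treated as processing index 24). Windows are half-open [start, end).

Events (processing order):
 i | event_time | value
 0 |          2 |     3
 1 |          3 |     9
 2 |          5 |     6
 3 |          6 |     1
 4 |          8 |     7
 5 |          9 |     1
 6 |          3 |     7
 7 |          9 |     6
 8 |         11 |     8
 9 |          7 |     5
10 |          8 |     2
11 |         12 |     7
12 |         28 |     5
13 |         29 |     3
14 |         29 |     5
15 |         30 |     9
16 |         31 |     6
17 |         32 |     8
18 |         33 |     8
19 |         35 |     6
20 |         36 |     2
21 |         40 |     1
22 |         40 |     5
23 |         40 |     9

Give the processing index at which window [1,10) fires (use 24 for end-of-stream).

9

i=0 t=2 v=3: → [2,11),[1,10),[0,9); WM=−∞
i=1 t=3 v=9: → [3,12),[2,11),[1,10),[0,9); WM=3
i=2 t=5 v=6: → [5,14),[4,13),[3,12),[2,11),[1,10),[0,9); WM=3
i=3 t=6 v=1: → [6,15),[5,14),[4,13),[3,12),[2,11),[1,10),[0,9); WM=6
i=4 t=8 v=7: → [8,17),[7,16),[6,15),[5,14),[4,13),[3,12),[2,11),[1,10),[0,9); WM=6
i=5 t=9 v=1: → [9,18),[8,17),[7,16),[6,15),[5,14),[4,13),[3,12),[2,11),[1,10); WM=9; [0,9) fires=9
i=6 t=3 v=7: DROP (t<9-1); WM=9
i=7 t=9 v=6: → [9,18),[8,17),[7,16),[6,15),[5,14),[4,13),[3,12),[2,11),[1,10); WM=9
i=8 t=11 v=8: → [11,20),[10,19),[9,18),[8,17),[7,16),[6,15),[5,14),[4,13),[3,12); WM=9
i=9 t=7 v=5: DROP (t<9-1); WM=11; [1,10) fires=9 [2,11) fires=9
i=10 t=8 v=2: DROP (t<11-1); WM=11
i=11 t=12 v=7: → [12,21),[11,20),[10,19),[9,18),[8,17),[7,16),[6,15),[5,14),[4,13); WM=12; [3,12) fires=9
i=12 t=28 v=5: → [28,37),[27,36),[26,35),[25,34),[24,33),[23,32),[22,31),[21,30),[20,29); WM=12
i=13 t=29 v=3: → [29,38),[28,37),[27,36),[26,35),[25,34),[24,33),[23,32),[22,31),[21,30); WM=29; [4,13) fires=8 [5,14) fires=8 [6,15) fires=8 [7,16) fires=8 [8,17) fires=8 [9,18) fires=8 [10,19) fires=8 [11,20) fires=8 [12,21) fires=7 [20,29) fires=5
i=14 t=29 v=5: → [29,38),[28,37),[27,36),[26,35),[25,34),[24,33),[23,32),[22,31),[21,30); WM=29
i=15 t=30 v=9: → [30,39),[29,38),[28,37),[27,36),[26,35),[25,34),[24,33),[23,32),[22,31); WM=30; [21,30) fires=5
i=16 t=31 v=6: → [31,40),[30,39),[29,38),[28,37),[27,36),[26,35),[25,34),[24,33),[23,32); WM=30
i=17 t=32 v=8: → [32,41),[31,40),[30,39),[29,38),[28,37),[27,36),[26,35),[25,34),[24,33); WM=32; [22,31) fires=9 [23,32) fires=9
i=18 t=33 v=8: → [33,42),[32,41),[31,40),[30,39),[29,38),[28,37),[27,36),[26,35),[25,34); WM=32
i=19 t=35 v=6: → [35,44),[34,43),[33,42),[32,41),[31,40),[30,39),[29,38),[28,37),[27,36); WM=35; [24,33) fires=9 [25,34) fires=9 [26,35) fires=9
i=20 t=36 v=2: → [36,45),[35,44),[34,43),[33,42),[32,41),[31,40),[30,39),[29,38),[28,37); WM=35
i=21 t=40 v=1: → [40,49),[39,48),[38,47),[37,46),[36,45),[35,44),[34,43),[33,42),[32,41); WM=40; [27,36) fires=9 [28,37) fires=9 [29,38) fires=9 [30,39) fires=9 [31,40) fires=8
i=22 t=40 v=5: → [40,49),[39,48),[38,47),[37,46),[36,45),[35,44),[34,43),[33,42),[32,41); WM=40
i=23 t=40 v=9: → [40,49),[39,48),[38,47),[37,46),[36,45),[35,44),[34,43),[33,42),[32,41); WM=40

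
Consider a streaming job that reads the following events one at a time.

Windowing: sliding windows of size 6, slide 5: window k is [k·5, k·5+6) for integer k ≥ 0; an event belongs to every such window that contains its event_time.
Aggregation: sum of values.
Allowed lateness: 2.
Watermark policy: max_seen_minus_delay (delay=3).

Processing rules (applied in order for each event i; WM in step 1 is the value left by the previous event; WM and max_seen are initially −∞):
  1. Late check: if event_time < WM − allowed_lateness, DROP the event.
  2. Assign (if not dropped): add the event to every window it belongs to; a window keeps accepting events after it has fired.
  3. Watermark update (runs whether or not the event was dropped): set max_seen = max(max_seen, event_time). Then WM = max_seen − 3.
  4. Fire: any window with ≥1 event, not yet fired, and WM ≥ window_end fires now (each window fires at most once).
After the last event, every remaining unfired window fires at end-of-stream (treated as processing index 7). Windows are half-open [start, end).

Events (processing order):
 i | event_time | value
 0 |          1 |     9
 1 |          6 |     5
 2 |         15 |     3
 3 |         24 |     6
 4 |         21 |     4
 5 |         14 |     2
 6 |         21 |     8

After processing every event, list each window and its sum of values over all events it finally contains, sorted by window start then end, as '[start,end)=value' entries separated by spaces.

[0,6)=9 [5,11)=5 [10,16)=3 [15,21)=3 [20,26)=18

i=0 t=1 v=9: → [0,6); WM=-2
i=1 t=6 v=5: → [5,11); WM=3
i=2 t=15 v=3: → [15,21),[10,16); WM=12; [0,6) fires=9 [5,11) fires=5
i=3 t=24 v=6: → [20,26); WM=21; [10,16) fires=3 [15,21) fires=3
i=4 t=21 v=4: → [20,26); WM=21
i=5 t=14 v=2: DROP (t<21-2); WM=21
i=6 t=21 v=8: → [20,26); WM=21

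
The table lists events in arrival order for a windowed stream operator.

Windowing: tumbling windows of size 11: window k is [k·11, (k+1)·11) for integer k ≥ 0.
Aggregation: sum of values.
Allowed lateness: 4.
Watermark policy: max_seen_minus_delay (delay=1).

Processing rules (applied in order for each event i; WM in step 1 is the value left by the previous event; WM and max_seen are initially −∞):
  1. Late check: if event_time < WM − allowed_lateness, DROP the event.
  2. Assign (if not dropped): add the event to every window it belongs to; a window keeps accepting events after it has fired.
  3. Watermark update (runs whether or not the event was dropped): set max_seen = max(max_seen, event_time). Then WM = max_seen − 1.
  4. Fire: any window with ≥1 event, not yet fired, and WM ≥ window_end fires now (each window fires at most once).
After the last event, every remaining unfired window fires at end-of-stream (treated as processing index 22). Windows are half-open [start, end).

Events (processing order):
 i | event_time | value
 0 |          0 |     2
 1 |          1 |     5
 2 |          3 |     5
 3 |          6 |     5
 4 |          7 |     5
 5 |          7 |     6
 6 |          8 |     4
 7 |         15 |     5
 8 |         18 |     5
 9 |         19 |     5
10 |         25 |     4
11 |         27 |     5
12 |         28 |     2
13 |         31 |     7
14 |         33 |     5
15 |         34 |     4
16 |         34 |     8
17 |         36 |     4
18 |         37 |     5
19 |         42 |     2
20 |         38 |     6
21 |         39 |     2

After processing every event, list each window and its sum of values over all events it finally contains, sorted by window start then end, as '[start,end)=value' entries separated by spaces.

i=0 t=0 v=2: → [0,11); WM=-1
i=1 t=1 v=5: → [0,11); WM=0
i=2 t=3 v=5: → [0,11); WM=2
i=3 t=6 v=5: → [0,11); WM=5
i=4 t=7 v=5: → [0,11); WM=6
i=5 t=7 v=6: → [0,11); WM=6
i=6 t=8 v=4: → [0,11); WM=7
i=7 t=15 v=5: → [11,22); WM=14; [0,11) fires=32
i=8 t=18 v=5: → [11,22); WM=17
i=9 t=19 v=5: → [11,22); WM=18
i=10 t=25 v=4: → [22,33); WM=24; [11,22) fires=15
i=11 t=27 v=5: → [22,33); WM=26
i=12 t=28 v=2: → [22,33); WM=27
i=13 t=31 v=7: → [22,33); WM=30
i=14 t=33 v=5: → [33,44); WM=32
i=15 t=34 v=4: → [33,44); WM=33; [22,33) fires=18
i=16 t=34 v=8: → [33,44); WM=33
i=17 t=36 v=4: → [33,44); WM=35
i=18 t=37 v=5: → [33,44); WM=36
i=19 t=42 v=2: → [33,44); WM=41
i=20 t=38 v=6: → [33,44); WM=41
i=21 t=39 v=2: → [33,44); WM=41

[0,11)=32 [11,22)=15 [22,33)=18 [33,44)=36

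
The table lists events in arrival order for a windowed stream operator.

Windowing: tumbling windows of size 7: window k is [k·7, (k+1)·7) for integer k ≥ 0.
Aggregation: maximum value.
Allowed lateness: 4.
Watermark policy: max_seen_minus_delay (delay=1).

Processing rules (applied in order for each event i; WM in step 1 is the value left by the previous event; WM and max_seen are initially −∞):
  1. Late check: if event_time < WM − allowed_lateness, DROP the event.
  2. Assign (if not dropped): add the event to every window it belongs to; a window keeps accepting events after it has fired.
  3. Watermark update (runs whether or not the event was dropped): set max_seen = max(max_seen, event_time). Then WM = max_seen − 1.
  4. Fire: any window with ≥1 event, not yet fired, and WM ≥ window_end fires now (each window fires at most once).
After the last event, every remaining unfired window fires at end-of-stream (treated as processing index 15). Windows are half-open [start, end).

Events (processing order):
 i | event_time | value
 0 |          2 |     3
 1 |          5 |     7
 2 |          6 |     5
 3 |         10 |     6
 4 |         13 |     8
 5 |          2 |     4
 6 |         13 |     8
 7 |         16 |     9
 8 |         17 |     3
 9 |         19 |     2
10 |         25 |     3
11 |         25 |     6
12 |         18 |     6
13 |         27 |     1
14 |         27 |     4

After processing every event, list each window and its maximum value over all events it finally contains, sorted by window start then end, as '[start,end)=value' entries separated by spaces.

[0,7)=7 [7,14)=8 [14,21)=9 [21,28)=6

i=0 t=2 v=3: → [0,7); WM=1
i=1 t=5 v=7: → [0,7); WM=4
i=2 t=6 v=5: → [0,7); WM=5
i=3 t=10 v=6: → [7,14); WM=9; [0,7) fires=7
i=4 t=13 v=8: → [7,14); WM=12
i=5 t=2 v=4: DROP (t<12-4); WM=12
i=6 t=13 v=8: → [7,14); WM=12
i=7 t=16 v=9: → [14,21); WM=15; [7,14) fires=8
i=8 t=17 v=3: → [14,21); WM=16
i=9 t=19 v=2: → [14,21); WM=18
i=10 t=25 v=3: → [21,28); WM=24; [14,21) fires=9
i=11 t=25 v=6: → [21,28); WM=24
i=12 t=18 v=6: DROP (t<24-4); WM=24
i=13 t=27 v=1: → [21,28); WM=26
i=14 t=27 v=4: → [21,28); WM=26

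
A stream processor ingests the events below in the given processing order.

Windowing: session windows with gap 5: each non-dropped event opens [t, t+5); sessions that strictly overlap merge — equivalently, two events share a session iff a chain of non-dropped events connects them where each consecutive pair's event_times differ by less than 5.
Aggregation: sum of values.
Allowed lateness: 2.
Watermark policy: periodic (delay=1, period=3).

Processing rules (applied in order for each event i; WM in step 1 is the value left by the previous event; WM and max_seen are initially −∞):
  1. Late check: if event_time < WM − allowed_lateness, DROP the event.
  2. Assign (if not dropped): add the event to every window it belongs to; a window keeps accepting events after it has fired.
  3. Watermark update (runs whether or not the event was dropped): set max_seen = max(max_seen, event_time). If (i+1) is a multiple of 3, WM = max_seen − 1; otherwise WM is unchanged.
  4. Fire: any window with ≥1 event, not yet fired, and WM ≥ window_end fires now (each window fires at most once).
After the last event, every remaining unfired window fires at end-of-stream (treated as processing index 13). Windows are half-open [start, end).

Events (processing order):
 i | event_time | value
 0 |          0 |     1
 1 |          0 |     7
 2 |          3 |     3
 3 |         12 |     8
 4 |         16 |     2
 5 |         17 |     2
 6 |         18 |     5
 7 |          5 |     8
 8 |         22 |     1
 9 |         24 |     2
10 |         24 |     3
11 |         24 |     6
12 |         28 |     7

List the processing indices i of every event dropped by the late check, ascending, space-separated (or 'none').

i=0 t=0 v=1: → [0,5); WM=−∞
i=1 t=0 v=7: → [0,5); WM=−∞
i=2 t=3 v=3: → [0,8); WM=2
i=3 t=12 v=8: → [12,17); WM=2
i=4 t=16 v=2: → [12,21); WM=2
i=5 t=17 v=2: → [12,22); WM=16
i=6 t=18 v=5: → [12,23); WM=16
i=7 t=5 v=8: DROP (t<16-2); WM=16
i=8 t=22 v=1: → [12,27); WM=21
i=9 t=24 v=2: → [12,29); WM=21
i=10 t=24 v=3: → [12,29); WM=21
i=11 t=24 v=6: → [12,29); WM=23
i=12 t=28 v=7: → [12,33); WM=23

7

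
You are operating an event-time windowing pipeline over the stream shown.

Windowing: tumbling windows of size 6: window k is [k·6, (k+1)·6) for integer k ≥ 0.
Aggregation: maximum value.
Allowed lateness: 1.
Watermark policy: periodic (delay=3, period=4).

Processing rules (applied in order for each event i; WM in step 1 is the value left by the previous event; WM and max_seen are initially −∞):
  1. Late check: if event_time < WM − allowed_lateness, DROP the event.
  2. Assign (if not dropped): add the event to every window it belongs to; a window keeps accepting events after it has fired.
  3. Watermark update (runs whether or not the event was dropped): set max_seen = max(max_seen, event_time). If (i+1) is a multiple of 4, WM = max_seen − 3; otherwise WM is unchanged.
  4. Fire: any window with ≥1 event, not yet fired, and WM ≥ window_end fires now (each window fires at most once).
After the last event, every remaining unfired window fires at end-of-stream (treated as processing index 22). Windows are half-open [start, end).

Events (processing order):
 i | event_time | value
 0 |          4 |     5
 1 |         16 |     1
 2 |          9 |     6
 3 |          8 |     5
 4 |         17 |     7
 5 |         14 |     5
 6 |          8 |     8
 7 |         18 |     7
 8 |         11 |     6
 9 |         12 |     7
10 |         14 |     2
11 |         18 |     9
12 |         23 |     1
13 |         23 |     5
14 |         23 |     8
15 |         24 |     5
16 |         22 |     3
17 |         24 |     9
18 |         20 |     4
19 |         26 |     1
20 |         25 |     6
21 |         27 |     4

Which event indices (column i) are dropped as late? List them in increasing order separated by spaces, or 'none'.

i=0 t=4 v=5: → [0,6); WM=−∞
i=1 t=16 v=1: → [12,18); WM=−∞
i=2 t=9 v=6: → [6,12); WM=−∞
i=3 t=8 v=5: → [6,12); WM=13; [0,6) fires=5 [6,12) fires=6
i=4 t=17 v=7: → [12,18); WM=13
i=5 t=14 v=5: → [12,18); WM=13
i=6 t=8 v=8: DROP (t<13-1); WM=13
i=7 t=18 v=7: → [18,24); WM=15
i=8 t=11 v=6: DROP (t<15-1); WM=15
i=9 t=12 v=7: DROP (t<15-1); WM=15
i=10 t=14 v=2: → [12,18); WM=15
i=11 t=18 v=9: → [18,24); WM=15
i=12 t=23 v=1: → [18,24); WM=15
i=13 t=23 v=5: → [18,24); WM=15
i=14 t=23 v=8: → [18,24); WM=15
i=15 t=24 v=5: → [24,30); WM=21; [12,18) fires=7
i=16 t=22 v=3: → [18,24); WM=21
i=17 t=24 v=9: → [24,30); WM=21
i=18 t=20 v=4: → [18,24); WM=21
i=19 t=26 v=1: → [24,30); WM=23
i=20 t=25 v=6: → [24,30); WM=23
i=21 t=27 v=4: → [24,30); WM=23

6 8 9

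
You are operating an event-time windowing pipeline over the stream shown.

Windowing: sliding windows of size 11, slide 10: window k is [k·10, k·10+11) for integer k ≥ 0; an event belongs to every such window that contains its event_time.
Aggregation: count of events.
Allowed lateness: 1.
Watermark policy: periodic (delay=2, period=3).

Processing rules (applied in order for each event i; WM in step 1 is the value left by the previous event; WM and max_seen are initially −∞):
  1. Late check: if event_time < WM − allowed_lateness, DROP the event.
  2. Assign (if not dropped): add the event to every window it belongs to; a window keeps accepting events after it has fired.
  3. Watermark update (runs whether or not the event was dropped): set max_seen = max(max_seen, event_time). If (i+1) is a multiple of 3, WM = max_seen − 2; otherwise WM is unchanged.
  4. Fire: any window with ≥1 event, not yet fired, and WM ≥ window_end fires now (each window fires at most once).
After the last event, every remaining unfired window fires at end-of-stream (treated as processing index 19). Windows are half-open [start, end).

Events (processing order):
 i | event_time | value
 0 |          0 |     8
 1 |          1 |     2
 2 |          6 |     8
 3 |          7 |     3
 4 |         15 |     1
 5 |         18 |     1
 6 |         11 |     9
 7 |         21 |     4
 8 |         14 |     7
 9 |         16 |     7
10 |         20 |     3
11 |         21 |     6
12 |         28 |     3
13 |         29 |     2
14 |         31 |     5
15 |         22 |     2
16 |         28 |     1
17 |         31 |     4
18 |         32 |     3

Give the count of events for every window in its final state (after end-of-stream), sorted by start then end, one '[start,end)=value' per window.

[0,11)=4 [10,21)=3 [20,31)=6 [30,41)=3

i=0 t=0 v=8: → [0,11); WM=−∞
i=1 t=1 v=2: → [0,11); WM=−∞
i=2 t=6 v=8: → [0,11); WM=4
i=3 t=7 v=3: → [0,11); WM=4
i=4 t=15 v=1: → [10,21); WM=4
i=5 t=18 v=1: → [10,21); WM=16; [0,11) fires=4
i=6 t=11 v=9: DROP (t<16-1); WM=16
i=7 t=21 v=4: → [20,31); WM=16
i=8 t=14 v=7: DROP (t<16-1); WM=19
i=9 t=16 v=7: DROP (t<19-1); WM=19
i=10 t=20 v=3: → [20,31),[10,21); WM=19
i=11 t=21 v=6: → [20,31); WM=19
i=12 t=28 v=3: → [20,31); WM=19
i=13 t=29 v=2: → [20,31); WM=19
i=14 t=31 v=5: → [30,41); WM=29; [10,21) fires=3
i=15 t=22 v=2: DROP (t<29-1); WM=29
i=16 t=28 v=1: → [20,31); WM=29
i=17 t=31 v=4: → [30,41); WM=29
i=18 t=32 v=3: → [30,41); WM=29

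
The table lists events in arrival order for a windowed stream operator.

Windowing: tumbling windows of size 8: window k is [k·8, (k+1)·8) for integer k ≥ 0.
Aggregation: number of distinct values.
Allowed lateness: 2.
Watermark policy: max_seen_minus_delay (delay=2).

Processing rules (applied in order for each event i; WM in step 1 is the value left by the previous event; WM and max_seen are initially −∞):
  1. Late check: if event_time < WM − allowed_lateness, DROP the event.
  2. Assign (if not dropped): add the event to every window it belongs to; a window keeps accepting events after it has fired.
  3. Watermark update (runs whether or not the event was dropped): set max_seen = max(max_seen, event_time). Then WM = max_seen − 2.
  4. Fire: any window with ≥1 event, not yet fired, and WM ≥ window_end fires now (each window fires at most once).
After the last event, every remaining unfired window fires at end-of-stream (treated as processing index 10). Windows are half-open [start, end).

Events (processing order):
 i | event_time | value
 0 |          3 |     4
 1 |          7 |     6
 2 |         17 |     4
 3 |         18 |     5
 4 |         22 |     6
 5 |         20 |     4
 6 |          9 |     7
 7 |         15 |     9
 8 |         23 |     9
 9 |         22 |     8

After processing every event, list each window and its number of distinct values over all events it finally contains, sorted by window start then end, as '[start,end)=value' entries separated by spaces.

[0,8)=2 [16,24)=5

i=0 t=3 v=4: → [0,8); WM=1
i=1 t=7 v=6: → [0,8); WM=5
i=2 t=17 v=4: → [16,24); WM=15; [0,8) fires=2
i=3 t=18 v=5: → [16,24); WM=16
i=4 t=22 v=6: → [16,24); WM=20
i=5 t=20 v=4: → [16,24); WM=20
i=6 t=9 v=7: DROP (t<20-2); WM=20
i=7 t=15 v=9: DROP (t<20-2); WM=20
i=8 t=23 v=9: → [16,24); WM=21
i=9 t=22 v=8: → [16,24); WM=21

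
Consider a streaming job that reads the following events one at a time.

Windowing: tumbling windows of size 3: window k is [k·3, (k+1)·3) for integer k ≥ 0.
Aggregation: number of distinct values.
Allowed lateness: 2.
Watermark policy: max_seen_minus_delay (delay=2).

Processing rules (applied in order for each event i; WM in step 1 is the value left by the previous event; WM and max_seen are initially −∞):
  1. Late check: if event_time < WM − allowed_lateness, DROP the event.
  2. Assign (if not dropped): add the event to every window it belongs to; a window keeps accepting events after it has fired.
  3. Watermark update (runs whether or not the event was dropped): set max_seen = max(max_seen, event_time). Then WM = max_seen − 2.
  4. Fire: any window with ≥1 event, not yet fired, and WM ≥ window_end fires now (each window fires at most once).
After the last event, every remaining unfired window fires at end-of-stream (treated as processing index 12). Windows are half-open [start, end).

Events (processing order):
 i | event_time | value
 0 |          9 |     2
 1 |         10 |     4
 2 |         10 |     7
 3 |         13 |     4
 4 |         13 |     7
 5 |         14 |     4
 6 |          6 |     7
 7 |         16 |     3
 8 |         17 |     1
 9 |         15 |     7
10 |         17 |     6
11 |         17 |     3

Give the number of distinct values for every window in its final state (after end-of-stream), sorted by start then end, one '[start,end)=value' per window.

[9,12)=3 [12,15)=2 [15,18)=4

i=0 t=9 v=2: → [9,12); WM=7
i=1 t=10 v=4: → [9,12); WM=8
i=2 t=10 v=7: → [9,12); WM=8
i=3 t=13 v=4: → [12,15); WM=11
i=4 t=13 v=7: → [12,15); WM=11
i=5 t=14 v=4: → [12,15); WM=12; [9,12) fires=3
i=6 t=6 v=7: DROP (t<12-2); WM=12
i=7 t=16 v=3: → [15,18); WM=14
i=8 t=17 v=1: → [15,18); WM=15; [12,15) fires=2
i=9 t=15 v=7: → [15,18); WM=15
i=10 t=17 v=6: → [15,18); WM=15
i=11 t=17 v=3: → [15,18); WM=15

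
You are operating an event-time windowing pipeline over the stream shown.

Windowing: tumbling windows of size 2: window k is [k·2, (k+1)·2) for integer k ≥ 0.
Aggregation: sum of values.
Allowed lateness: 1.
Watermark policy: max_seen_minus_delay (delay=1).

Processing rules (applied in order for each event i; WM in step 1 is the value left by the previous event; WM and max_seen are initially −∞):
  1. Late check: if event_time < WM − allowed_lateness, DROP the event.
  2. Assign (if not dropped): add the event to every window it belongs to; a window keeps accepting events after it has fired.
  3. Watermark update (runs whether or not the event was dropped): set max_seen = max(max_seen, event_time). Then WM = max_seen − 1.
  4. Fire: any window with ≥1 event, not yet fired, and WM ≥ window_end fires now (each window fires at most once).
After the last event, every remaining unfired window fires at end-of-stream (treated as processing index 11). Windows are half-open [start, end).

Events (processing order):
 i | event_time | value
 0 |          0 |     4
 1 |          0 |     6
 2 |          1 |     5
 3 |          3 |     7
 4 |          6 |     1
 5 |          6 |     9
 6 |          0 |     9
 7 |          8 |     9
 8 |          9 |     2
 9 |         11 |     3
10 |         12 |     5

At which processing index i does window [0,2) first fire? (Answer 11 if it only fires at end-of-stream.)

3

i=0 t=0 v=4: → [0,2); WM=-1
i=1 t=0 v=6: → [0,2); WM=-1
i=2 t=1 v=5: → [0,2); WM=0
i=3 t=3 v=7: → [2,4); WM=2; [0,2) fires=15
i=4 t=6 v=1: → [6,8); WM=5; [2,4) fires=7
i=5 t=6 v=9: → [6,8); WM=5
i=6 t=0 v=9: DROP (t<5-1); WM=5
i=7 t=8 v=9: → [8,10); WM=7
i=8 t=9 v=2: → [8,10); WM=8; [6,8) fires=10
i=9 t=11 v=3: → [10,12); WM=10; [8,10) fires=11
i=10 t=12 v=5: → [12,14); WM=11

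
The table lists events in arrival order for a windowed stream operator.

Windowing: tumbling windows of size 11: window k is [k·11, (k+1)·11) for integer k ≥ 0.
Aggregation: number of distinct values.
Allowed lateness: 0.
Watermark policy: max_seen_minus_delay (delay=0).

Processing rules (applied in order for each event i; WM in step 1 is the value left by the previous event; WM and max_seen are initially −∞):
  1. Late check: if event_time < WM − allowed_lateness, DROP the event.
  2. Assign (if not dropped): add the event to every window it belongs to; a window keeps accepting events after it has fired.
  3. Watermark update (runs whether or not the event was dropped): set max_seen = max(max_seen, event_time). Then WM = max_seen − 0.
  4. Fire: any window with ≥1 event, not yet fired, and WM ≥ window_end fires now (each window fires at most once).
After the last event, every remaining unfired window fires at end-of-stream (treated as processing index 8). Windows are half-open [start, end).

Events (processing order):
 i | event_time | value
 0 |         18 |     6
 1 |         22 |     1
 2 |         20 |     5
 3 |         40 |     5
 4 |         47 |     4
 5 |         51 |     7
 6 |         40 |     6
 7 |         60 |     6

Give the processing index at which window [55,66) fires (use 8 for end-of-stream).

8

i=0 t=18 v=6: → [11,22); WM=18
i=1 t=22 v=1: → [22,33); WM=22; [11,22) fires=1
i=2 t=20 v=5: DROP (t<22-0); WM=22
i=3 t=40 v=5: → [33,44); WM=40; [22,33) fires=1
i=4 t=47 v=4: → [44,55); WM=47; [33,44) fires=1
i=5 t=51 v=7: → [44,55); WM=51
i=6 t=40 v=6: DROP (t<51-0); WM=51
i=7 t=60 v=6: → [55,66); WM=60; [44,55) fires=2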